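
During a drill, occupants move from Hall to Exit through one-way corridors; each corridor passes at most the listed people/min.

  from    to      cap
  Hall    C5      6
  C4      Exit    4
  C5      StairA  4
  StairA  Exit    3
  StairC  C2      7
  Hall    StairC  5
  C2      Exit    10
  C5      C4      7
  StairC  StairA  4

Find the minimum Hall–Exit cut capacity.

11

Augment Hall→C5→StairA→Exit: bottleneck 3, flow now 3.
Augment Hall→C5→C4→Exit: bottleneck 3, flow now 6.
Augment Hall→StairC→C2→Exit: bottleneck 5, flow now 11.
No augmenting path remains; maximum flow = 11.
By max-flow min-cut, the minimum cut capacity equals the max flow.
In the residual graph, reachable from Hall: {Hall}.
Min-cut edges: Hall→C5 (6), Hall→StairC (5); capacity 6 + 5 = 11.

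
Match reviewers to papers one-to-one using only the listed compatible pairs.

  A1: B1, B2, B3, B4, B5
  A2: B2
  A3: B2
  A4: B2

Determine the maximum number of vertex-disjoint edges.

Unit-capacity flow: source→left, listed edges, right→sink; max matching = max flow.
Augmenting path A1→B1 (+1); matched 1.
Augmenting path A2→B2 (+1); matched 2.
No augmenting path remains; maximum matching = 2.
König certificate: {A1, B2} is a vertex cover of size 2 (every listed pair touches it), so no matching can be larger.

2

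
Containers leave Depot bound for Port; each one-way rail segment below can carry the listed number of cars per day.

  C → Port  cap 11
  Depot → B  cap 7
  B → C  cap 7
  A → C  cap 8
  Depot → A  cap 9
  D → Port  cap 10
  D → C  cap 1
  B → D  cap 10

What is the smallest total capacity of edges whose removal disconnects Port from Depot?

Augment Depot→A→C→Port: bottleneck 8, flow now 8.
Augment Depot→B→C→Port: bottleneck 3, flow now 11.
Augment Depot→B→D→Port: bottleneck 4, flow now 15.
No augmenting path remains; maximum flow = 15.
By max-flow min-cut, the minimum cut capacity equals the max flow.
In the residual graph, reachable from Depot: {Depot, A}.
Min-cut edges: Depot→B (7), A→C (8); capacity 7 + 8 = 15.

15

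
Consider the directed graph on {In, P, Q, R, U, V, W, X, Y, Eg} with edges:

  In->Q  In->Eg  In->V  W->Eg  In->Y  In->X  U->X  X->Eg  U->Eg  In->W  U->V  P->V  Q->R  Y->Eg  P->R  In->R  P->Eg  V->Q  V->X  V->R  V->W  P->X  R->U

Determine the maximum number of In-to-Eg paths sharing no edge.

Assign every edge capacity 1; by Menger, the answer equals the max flow.
Path In→Eg (+1); total 1.
Path In→W→Eg (+1); total 2.
Path In→X→Eg (+1); total 3.
Path In→Y→Eg (+1); total 4.
Path In→R→U→Eg (+1); total 5.
No residual In→Eg path; max flow = 5.
Certifying cut of size 5: {In→Eg, In→Y, R→U, W→Eg, X→Eg}.

5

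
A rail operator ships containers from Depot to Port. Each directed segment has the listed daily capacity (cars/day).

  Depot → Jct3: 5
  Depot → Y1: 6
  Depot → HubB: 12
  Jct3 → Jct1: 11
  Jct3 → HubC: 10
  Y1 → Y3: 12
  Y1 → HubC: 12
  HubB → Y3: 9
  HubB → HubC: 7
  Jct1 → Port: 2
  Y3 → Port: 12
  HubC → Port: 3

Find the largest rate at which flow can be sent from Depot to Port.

17

Augment Depot→Jct3→Jct1→Port: bottleneck 2, flow now 2.
Augment Depot→Jct3→HubC→Port: bottleneck 3, flow now 5.
Augment Depot→Y1→Y3→Port: bottleneck 6, flow now 11.
Augment Depot→HubB→Y3→Port: bottleneck 6, flow now 17.
No augmenting path remains; maximum flow = 17.
In the residual graph, reachable from Depot: {Depot, Jct3, Y1, HubB, Jct1, Y3, HubC}.
Min-cut edges: Jct1→Port (2), Y3→Port (12), HubC→Port (3); capacity 2 + 12 + 3 = 17.
This cut is saturated, so no flow can exceed 17.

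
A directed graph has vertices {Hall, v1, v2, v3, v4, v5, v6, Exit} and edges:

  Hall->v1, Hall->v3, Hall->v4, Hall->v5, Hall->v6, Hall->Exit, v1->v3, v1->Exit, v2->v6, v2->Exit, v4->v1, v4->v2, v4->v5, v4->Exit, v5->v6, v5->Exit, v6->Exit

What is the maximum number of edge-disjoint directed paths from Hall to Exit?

5

Assign every edge capacity 1; by Menger, the answer equals the max flow.
Path Hall→Exit (+1); total 1.
Path Hall→v1→Exit (+1); total 2.
Path Hall→v4→Exit (+1); total 3.
Path Hall→v5→Exit (+1); total 4.
Path Hall→v6→Exit (+1); total 5.
No residual Hall→Exit path; max flow = 5.
Certifying cut of size 5: {Hall→Exit, Hall→v1, Hall→v4, Hall→v5, Hall→v6}.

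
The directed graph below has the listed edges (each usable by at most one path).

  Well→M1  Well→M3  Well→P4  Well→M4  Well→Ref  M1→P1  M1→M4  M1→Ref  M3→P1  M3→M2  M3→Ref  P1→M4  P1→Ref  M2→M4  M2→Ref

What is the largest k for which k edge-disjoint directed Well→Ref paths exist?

3

Assign every edge capacity 1; by Menger, the answer equals the max flow.
Path Well→Ref (+1); total 1.
Path Well→M1→Ref (+1); total 2.
Path Well→M3→Ref (+1); total 3.
No residual Well→Ref path; max flow = 3.
Certifying cut of size 3: {Well→M1, Well→M3, Well→Ref}.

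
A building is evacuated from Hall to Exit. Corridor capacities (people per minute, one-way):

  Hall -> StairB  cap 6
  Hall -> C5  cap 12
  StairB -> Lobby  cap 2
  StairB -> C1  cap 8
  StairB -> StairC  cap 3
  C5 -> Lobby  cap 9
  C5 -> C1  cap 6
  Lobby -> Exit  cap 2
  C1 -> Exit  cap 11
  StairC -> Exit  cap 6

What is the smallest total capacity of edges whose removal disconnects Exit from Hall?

Augment Hall→StairB→Lobby→Exit: bottleneck 2, flow now 2.
Augment Hall→StairB→C1→Exit: bottleneck 4, flow now 6.
Augment Hall→C5→C1→Exit: bottleneck 6, flow now 12.
Augment Hall→C5→Lobby→StairB→C1→Exit: bottleneck 1, flow now 13. (uses reverse residual edge)
Augment Hall→C5→Lobby→StairB→StairC→Exit: bottleneck 1, flow now 14. (uses reverse residual edge)
No augmenting path remains; maximum flow = 14.
By max-flow min-cut, the minimum cut capacity equals the max flow.
In the residual graph, reachable from Hall: {Hall, C5, Lobby}.
Min-cut edges: Hall→StairB (6), C5→C1 (6), Lobby→Exit (2); capacity 6 + 6 + 2 = 14.

14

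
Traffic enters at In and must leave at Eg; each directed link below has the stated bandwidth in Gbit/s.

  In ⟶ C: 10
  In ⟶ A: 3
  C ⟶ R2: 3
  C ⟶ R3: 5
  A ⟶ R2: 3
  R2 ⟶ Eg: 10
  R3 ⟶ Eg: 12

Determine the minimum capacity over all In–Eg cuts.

Augment In→C→R2→Eg: bottleneck 3, flow now 3.
Augment In→C→R3→Eg: bottleneck 5, flow now 8.
Augment In→A→R2→Eg: bottleneck 3, flow now 11.
No augmenting path remains; maximum flow = 11.
By max-flow min-cut, the minimum cut capacity equals the max flow.
In the residual graph, reachable from In: {In, C}.
Min-cut edges: In→A (3), C→R2 (3), C→R3 (5); capacity 3 + 3 + 5 = 11.

11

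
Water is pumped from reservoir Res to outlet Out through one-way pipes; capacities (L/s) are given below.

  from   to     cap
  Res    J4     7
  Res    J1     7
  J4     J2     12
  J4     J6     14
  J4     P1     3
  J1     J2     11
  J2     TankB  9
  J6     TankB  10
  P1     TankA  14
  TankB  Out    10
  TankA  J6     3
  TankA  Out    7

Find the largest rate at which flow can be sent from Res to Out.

13

Augment Res→J4→J2→TankB→Out: bottleneck 7, flow now 7.
Augment Res→J1→J2→TankB→Out: bottleneck 2, flow now 9.
Augment Res→J1→J2→J4→J6→TankB→Out: bottleneck 1, flow now 10. (uses reverse residual edge)
Augment Res→J1→J2→J4→P1→TankA→Out: bottleneck 3, flow now 13. (uses reverse residual edge)
No augmenting path remains; maximum flow = 13.
In the residual graph, reachable from Res: {Res, J4, J1, J2, J6, TankB}.
Min-cut edges: J4→P1 (3), TankB→Out (10); capacity 3 + 10 = 13.
This cut is saturated, so no flow can exceed 13.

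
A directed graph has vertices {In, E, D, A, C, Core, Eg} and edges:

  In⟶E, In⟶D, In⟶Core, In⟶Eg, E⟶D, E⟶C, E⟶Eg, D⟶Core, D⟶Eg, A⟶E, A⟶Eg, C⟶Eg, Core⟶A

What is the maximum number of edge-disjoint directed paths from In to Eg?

Assign every edge capacity 1; by Menger, the answer equals the max flow.
Path In→Eg (+1); total 1.
Path In→E→Eg (+1); total 2.
Path In→D→Eg (+1); total 3.
Path In→Core→A→Eg (+1); total 4.
No residual In→Eg path; max flow = 4.
Certifying cut of size 4: {In→Core, In→D, In→E, In→Eg}.

4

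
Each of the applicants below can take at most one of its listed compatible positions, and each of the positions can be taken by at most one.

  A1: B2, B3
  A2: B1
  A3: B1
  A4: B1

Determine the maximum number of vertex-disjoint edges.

Unit-capacity flow: source→left, listed edges, right→sink; max matching = max flow.
Augmenting path A1→B2 (+1); matched 1.
Augmenting path A2→B1 (+1); matched 2.
No augmenting path remains; maximum matching = 2.
König certificate: {A1, B1} is a vertex cover of size 2 (every listed pair touches it), so no matching can be larger.

2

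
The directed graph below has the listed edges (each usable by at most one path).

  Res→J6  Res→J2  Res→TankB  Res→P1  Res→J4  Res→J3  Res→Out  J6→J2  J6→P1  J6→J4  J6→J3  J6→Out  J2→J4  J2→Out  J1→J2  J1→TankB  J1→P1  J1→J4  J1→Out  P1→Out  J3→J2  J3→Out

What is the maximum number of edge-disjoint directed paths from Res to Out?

5

Assign every edge capacity 1; by Menger, the answer equals the max flow.
Path Res→Out (+1); total 1.
Path Res→J6→Out (+1); total 2.
Path Res→J2→Out (+1); total 3.
Path Res→P1→Out (+1); total 4.
Path Res→J3→Out (+1); total 5.
No residual Res→Out path; max flow = 5.
Certifying cut of size 5: {Res→J2, Res→J3, Res→J6, Res→Out, Res→P1}.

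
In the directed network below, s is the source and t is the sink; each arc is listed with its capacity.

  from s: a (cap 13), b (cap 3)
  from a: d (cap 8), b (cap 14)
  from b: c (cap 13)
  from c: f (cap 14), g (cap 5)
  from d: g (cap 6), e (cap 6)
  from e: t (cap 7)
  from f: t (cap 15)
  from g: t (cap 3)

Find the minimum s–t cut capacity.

Augment s→a→d→e→t: bottleneck 6, flow now 6.
Augment s→a→d→g→t: bottleneck 2, flow now 8.
Augment s→b→c→f→t: bottleneck 3, flow now 11.
Augment s→a→b→c→f→t: bottleneck 5, flow now 16.
No augmenting path remains; maximum flow = 16.
By max-flow min-cut, the minimum cut capacity equals the max flow.
In the residual graph, reachable from s: {s}.
Min-cut edges: s→a (13), s→b (3); capacity 13 + 3 = 16.

16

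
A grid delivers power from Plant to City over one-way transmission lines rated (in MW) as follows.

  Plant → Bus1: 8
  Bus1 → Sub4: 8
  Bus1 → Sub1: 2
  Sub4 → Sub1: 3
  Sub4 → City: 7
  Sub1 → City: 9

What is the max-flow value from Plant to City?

Augment Plant→Bus1→Sub4→City: bottleneck 7, flow now 7.
Augment Plant→Bus1→Sub1→City: bottleneck 1, flow now 8.
No augmenting path remains; maximum flow = 8.
In the residual graph, reachable from Plant: {Plant}.
Min-cut edges: Plant→Bus1 (8); capacity 8 = 8.
This cut is saturated, so no flow can exceed 8.

8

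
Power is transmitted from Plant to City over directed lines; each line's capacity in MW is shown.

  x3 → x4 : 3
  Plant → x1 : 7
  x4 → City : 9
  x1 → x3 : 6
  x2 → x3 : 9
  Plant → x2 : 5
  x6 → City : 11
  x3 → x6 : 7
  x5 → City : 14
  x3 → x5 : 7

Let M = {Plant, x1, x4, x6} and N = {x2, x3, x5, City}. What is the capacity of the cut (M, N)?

31

Edges leaving {Plant, x1, x4, x6}: Plant→x2 (5), x1→x3 (6), x4→City (9), x6→City (11).
Cut capacity = 5 + 6 + 9 + 11 = 31.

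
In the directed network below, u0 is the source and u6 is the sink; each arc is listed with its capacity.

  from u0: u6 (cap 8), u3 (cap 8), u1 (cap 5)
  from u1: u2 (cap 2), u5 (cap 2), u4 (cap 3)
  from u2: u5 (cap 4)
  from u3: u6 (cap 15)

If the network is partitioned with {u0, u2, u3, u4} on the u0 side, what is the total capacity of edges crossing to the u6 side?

Edges leaving {u0, u2, u3, u4}: u0→u1 (5), u0→u6 (8), u2→u5 (4), u3→u6 (15).
Cut capacity = 5 + 8 + 4 + 15 = 32.

32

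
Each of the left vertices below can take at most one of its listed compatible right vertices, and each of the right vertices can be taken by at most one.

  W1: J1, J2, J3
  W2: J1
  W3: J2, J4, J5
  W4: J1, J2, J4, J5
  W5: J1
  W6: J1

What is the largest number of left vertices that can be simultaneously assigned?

4

Unit-capacity flow: source→left, listed edges, right→sink; max matching = max flow.
Augmenting path W1→J1 (+1); matched 1.
Augmenting path W3→J2 (+1); matched 2.
Augmenting path W4→J4 (+1); matched 3.
Augmenting path W2→J1→W1→J3 (+1); matched 4.
No augmenting path remains; maximum matching = 4.
König certificate: {W1, W3, W4, J1} is a vertex cover of size 4 (every listed pair touches it), so no matching can be larger.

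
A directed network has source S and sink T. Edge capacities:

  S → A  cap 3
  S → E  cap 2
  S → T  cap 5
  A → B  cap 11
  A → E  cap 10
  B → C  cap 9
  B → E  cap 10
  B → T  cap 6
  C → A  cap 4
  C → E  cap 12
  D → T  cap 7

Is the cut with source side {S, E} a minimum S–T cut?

Given cut capacity: 3 + 5 = 8.
Augment S→T: bottleneck 5, flow now 5.
Augment S→A→B→T: bottleneck 3, flow now 8.
No augmenting path remains; maximum flow = 8.
Cut capacity 8 equals the max flow, so it is a minimum cut.

Yes — it is a minimum cut (capacity 8).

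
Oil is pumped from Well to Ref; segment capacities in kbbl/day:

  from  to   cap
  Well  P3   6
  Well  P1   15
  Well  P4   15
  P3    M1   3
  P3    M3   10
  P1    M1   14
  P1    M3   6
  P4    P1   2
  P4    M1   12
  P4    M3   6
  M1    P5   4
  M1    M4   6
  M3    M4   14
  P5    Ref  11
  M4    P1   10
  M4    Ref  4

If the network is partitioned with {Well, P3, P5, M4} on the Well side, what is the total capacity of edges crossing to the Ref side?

68

Edges leaving {Well, P3, P5, M4}: Well→P1 (15), Well→P4 (15), P3→M1 (3), P3→M3 (10), P5→Ref (11), M4→P1 (10), M4→Ref (4).
Cut capacity = 15 + 15 + 3 + 10 + 11 + 10 + 4 = 68.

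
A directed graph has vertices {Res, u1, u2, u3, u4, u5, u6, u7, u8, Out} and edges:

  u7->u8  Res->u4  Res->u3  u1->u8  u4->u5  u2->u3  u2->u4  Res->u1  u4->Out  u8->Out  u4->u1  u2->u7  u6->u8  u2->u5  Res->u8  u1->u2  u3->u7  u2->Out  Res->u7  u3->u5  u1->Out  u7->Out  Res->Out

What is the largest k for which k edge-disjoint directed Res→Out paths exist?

Assign every edge capacity 1; by Menger, the answer equals the max flow.
Path Res→Out (+1); total 1.
Path Res→u1→Out (+1); total 2.
Path Res→u4→Out (+1); total 3.
Path Res→u7→Out (+1); total 4.
Path Res→u8→Out (+1); total 5.
No residual Res→Out path; max flow = 5.
Certifying cut of size 5: {Res→Out, Res→u1, Res→u4, u7→Out, u8→Out}.

5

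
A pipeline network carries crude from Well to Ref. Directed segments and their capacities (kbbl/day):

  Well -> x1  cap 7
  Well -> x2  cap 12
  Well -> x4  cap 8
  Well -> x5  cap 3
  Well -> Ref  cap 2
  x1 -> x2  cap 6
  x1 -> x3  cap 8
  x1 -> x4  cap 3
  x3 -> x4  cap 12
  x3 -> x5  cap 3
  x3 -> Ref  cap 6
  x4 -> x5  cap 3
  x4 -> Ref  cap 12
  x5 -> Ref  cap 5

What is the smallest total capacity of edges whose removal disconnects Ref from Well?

Augment Well→Ref: bottleneck 2, flow now 2.
Augment Well→x4→Ref: bottleneck 8, flow now 10.
Augment Well→x5→Ref: bottleneck 3, flow now 13.
Augment Well→x1→x3→Ref: bottleneck 6, flow now 19.
Augment Well→x1→x4→Ref: bottleneck 1, flow now 20.
No augmenting path remains; maximum flow = 20.
By max-flow min-cut, the minimum cut capacity equals the max flow.
In the residual graph, reachable from Well: {Well, x2}.
Min-cut edges: Well→x1 (7), Well→x4 (8), Well→x5 (3), Well→Ref (2); capacity 7 + 8 + 3 + 2 = 20.

20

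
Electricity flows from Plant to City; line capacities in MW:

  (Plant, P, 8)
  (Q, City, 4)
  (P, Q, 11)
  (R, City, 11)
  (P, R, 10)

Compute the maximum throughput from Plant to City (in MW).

Augment Plant→P→Q→City: bottleneck 4, flow now 4.
Augment Plant→P→R→City: bottleneck 4, flow now 8.
No augmenting path remains; maximum flow = 8.
In the residual graph, reachable from Plant: {Plant}.
Min-cut edges: Plant→P (8); capacity 8 = 8.
This cut is saturated, so no flow can exceed 8.

8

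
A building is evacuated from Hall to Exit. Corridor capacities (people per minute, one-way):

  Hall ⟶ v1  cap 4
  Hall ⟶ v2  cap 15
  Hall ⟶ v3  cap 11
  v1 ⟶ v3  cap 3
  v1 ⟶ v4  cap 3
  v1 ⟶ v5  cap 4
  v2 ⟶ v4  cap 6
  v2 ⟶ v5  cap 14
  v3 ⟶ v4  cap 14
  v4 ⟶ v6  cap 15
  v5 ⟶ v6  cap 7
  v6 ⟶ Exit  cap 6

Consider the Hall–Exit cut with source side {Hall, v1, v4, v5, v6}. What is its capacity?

35

Edges leaving {Hall, v1, v4, v5, v6}: Hall→v2 (15), Hall→v3 (11), v1→v3 (3), v6→Exit (6).
Cut capacity = 15 + 11 + 3 + 6 = 35.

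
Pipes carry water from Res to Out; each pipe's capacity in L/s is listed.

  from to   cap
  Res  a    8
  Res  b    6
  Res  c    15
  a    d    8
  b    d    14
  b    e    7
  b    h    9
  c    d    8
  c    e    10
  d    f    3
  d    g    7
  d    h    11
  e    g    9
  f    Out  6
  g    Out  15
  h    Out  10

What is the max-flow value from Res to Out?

Augment Res→b→h→Out: bottleneck 6, flow now 6.
Augment Res→a→d→f→Out: bottleneck 3, flow now 9.
Augment Res→a→d→g→Out: bottleneck 5, flow now 14.
Augment Res→c→d→g→Out: bottleneck 2, flow now 16.
Augment Res→c→d→h→Out: bottleneck 4, flow now 20.
Augment Res→c→e→g→Out: bottleneck 8, flow now 28.
No augmenting path remains; maximum flow = 28.
In the residual graph, reachable from Res: {Res, a, b, c, d, e, g, h}.
Min-cut edges: d→f (3), g→Out (15), h→Out (10); capacity 3 + 15 + 10 = 28.
This cut is saturated, so no flow can exceed 28.

28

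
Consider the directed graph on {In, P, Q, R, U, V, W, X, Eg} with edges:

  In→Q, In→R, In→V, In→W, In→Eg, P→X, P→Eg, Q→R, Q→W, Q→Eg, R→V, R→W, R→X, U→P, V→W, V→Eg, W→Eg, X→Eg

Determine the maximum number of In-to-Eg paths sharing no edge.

Assign every edge capacity 1; by Menger, the answer equals the max flow.
Path In→Eg (+1); total 1.
Path In→Q→Eg (+1); total 2.
Path In→V→Eg (+1); total 3.
Path In→W→Eg (+1); total 4.
Path In→R→X→Eg (+1); total 5.
No residual In→Eg path; max flow = 5.
Certifying cut of size 5: {In→Eg, In→Q, In→R, In→V, In→W}.

5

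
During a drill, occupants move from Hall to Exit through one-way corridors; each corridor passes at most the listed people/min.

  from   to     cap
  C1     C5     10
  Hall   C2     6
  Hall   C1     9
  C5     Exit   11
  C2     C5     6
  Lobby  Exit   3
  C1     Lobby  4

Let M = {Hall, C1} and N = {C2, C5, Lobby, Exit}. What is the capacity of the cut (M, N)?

20

Edges leaving {Hall, C1}: Hall→C2 (6), C1→C5 (10), C1→Lobby (4).
Cut capacity = 6 + 10 + 4 = 20.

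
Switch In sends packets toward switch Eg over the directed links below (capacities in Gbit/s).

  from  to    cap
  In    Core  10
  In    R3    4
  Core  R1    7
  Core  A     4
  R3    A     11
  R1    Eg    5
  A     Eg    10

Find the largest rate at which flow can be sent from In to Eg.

Augment In→Core→R1→Eg: bottleneck 5, flow now 5.
Augment In→Core→A→Eg: bottleneck 4, flow now 9.
Augment In→R3→A→Eg: bottleneck 4, flow now 13.
No augmenting path remains; maximum flow = 13.
In the residual graph, reachable from In: {In, Core, R1}.
Min-cut edges: In→R3 (4), Core→A (4), R1→Eg (5); capacity 4 + 4 + 5 = 13.
This cut is saturated, so no flow can exceed 13.

13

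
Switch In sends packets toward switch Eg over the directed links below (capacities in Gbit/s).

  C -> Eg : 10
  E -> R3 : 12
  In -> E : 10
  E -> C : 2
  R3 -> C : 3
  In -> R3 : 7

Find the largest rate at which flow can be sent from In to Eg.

Augment In→R3→C→Eg: bottleneck 3, flow now 3.
Augment In→E→C→Eg: bottleneck 2, flow now 5.
No augmenting path remains; maximum flow = 5.
In the residual graph, reachable from In: {In, R3, E}.
Min-cut edges: R3→C (3), E→C (2); capacity 3 + 2 = 5.
This cut is saturated, so no flow can exceed 5.

5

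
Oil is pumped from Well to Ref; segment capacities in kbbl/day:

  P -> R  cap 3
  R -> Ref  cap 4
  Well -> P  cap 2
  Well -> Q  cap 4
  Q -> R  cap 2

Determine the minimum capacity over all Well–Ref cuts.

4

Augment Well→P→R→Ref: bottleneck 2, flow now 2.
Augment Well→Q→R→Ref: bottleneck 2, flow now 4.
No augmenting path remains; maximum flow = 4.
By max-flow min-cut, the minimum cut capacity equals the max flow.
In the residual graph, reachable from Well: {Well, Q}.
Min-cut edges: Well→P (2), Q→R (2); capacity 2 + 2 = 4.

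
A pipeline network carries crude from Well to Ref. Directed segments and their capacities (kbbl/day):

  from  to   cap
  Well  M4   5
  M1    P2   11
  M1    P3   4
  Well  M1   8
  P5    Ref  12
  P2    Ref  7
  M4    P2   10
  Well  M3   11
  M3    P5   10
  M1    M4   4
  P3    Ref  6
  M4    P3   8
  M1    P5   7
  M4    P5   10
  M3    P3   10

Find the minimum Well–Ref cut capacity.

24

Augment Well→M4→P2→Ref: bottleneck 5, flow now 5.
Augment Well→M1→P2→Ref: bottleneck 2, flow now 7.
Augment Well→M1→P3→Ref: bottleneck 4, flow now 11.
Augment Well→M1→P5→Ref: bottleneck 2, flow now 13.
Augment Well→M3→P3→Ref: bottleneck 2, flow now 15.
Augment Well→M3→P5→Ref: bottleneck 9, flow now 24.
No augmenting path remains; maximum flow = 24.
By max-flow min-cut, the minimum cut capacity equals the max flow.
In the residual graph, reachable from Well: {Well}.
Min-cut edges: Well→M4 (5), Well→M1 (8), Well→M3 (11); capacity 5 + 8 + 11 = 24.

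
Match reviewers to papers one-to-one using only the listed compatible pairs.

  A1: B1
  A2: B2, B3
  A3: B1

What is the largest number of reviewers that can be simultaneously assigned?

2

Unit-capacity flow: source→left, listed edges, right→sink; max matching = max flow.
Augmenting path A1→B1 (+1); matched 1.
Augmenting path A2→B2 (+1); matched 2.
No augmenting path remains; maximum matching = 2.
König certificate: {A2, B1} is a vertex cover of size 2 (every listed pair touches it), so no matching can be larger.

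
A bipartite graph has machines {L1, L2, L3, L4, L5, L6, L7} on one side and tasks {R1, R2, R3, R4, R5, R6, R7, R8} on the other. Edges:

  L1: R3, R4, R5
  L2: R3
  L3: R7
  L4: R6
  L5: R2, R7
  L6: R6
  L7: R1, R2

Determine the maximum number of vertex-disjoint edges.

Unit-capacity flow: source→left, listed edges, right→sink; max matching = max flow.
Augmenting path L1→R3 (+1); matched 1.
Augmenting path L3→R7 (+1); matched 2.
Augmenting path L4→R6 (+1); matched 3.
Augmenting path L5→R2 (+1); matched 4.
Augmenting path L7→R1 (+1); matched 5.
Augmenting path L2→R3→L1→R4 (+1); matched 6.
No augmenting path remains; maximum matching = 6.
König certificate: {L1, L2, L3, L5, L7, R6} is a vertex cover of size 6 (every listed pair touches it), so no matching can be larger.

6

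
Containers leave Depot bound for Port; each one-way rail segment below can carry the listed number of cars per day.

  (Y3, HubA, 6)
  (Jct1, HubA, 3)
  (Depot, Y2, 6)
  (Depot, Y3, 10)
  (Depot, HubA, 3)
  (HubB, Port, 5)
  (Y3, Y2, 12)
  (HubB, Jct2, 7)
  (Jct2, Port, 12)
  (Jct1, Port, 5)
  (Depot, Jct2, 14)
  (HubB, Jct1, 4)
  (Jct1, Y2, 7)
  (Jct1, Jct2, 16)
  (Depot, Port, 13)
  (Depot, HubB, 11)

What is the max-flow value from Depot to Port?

34

Augment Depot→Port: bottleneck 13, flow now 13.
Augment Depot→HubB→Port: bottleneck 5, flow now 18.
Augment Depot→Jct2→Port: bottleneck 12, flow now 30.
Augment Depot→HubB→Jct1→Port: bottleneck 4, flow now 34.
No augmenting path remains; maximum flow = 34.
In the residual graph, reachable from Depot: {Depot, Y3, HubB, Y2, Jct2, HubA}.
Min-cut edges: Depot→Port (13), HubB→Jct1 (4), HubB→Port (5), Jct2→Port (12); capacity 13 + 4 + 5 + 12 = 34.
This cut is saturated, so no flow can exceed 34.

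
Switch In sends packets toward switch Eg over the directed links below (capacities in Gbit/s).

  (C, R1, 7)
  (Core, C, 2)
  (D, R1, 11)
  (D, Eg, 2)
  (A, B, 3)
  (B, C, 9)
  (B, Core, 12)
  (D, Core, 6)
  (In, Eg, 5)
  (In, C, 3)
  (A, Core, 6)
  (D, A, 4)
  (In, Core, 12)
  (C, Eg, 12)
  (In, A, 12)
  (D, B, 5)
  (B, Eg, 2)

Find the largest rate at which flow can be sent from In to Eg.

13

Augment In→Eg: bottleneck 5, flow now 5.
Augment In→C→Eg: bottleneck 3, flow now 8.
Augment In→A→B→Eg: bottleneck 2, flow now 10.
Augment In→Core→C→Eg: bottleneck 2, flow now 12.
Augment In→A→B→C→Eg: bottleneck 1, flow now 13.
No augmenting path remains; maximum flow = 13.
In the residual graph, reachable from In: {In, A, Core}.
Min-cut edges: In→C (3), In→Eg (5), A→B (3), Core→C (2); capacity 3 + 5 + 3 + 2 = 13.
This cut is saturated, so no flow can exceed 13.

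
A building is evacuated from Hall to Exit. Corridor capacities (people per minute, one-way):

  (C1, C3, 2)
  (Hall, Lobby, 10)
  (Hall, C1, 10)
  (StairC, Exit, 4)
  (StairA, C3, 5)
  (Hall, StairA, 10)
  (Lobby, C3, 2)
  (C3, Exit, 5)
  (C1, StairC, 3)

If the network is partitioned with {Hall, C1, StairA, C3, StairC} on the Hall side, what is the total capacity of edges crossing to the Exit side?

19

Edges leaving {Hall, C1, StairA, C3, StairC}: Hall→Lobby (10), C3→Exit (5), StairC→Exit (4).
Cut capacity = 10 + 5 + 4 = 19.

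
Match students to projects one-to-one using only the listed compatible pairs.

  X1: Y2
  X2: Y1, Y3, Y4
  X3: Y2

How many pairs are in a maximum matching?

Unit-capacity flow: source→left, listed edges, right→sink; max matching = max flow.
Augmenting path X1→Y2 (+1); matched 1.
Augmenting path X2→Y1 (+1); matched 2.
No augmenting path remains; maximum matching = 2.
König certificate: {X2, Y2} is a vertex cover of size 2 (every listed pair touches it), so no matching can be larger.

2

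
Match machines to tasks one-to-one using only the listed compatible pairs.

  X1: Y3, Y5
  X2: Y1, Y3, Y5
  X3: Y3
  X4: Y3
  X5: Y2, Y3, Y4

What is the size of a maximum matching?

4

Unit-capacity flow: source→left, listed edges, right→sink; max matching = max flow.
Augmenting path X1→Y3 (+1); matched 1.
Augmenting path X2→Y1 (+1); matched 2.
Augmenting path X5→Y2 (+1); matched 3.
Augmenting path X3→Y3→X1→Y5 (+1); matched 4.
No augmenting path remains; maximum matching = 4.
König certificate: {X1, X2, X5, Y3} is a vertex cover of size 4 (every listed pair touches it), so no matching can be larger.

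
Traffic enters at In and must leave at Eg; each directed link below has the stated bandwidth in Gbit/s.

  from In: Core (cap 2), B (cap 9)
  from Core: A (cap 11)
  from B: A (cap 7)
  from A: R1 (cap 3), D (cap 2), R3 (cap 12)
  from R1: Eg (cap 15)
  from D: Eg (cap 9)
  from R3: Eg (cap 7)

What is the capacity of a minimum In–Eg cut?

9

Augment In→Core→A→R1→Eg: bottleneck 2, flow now 2.
Augment In→B→A→R1→Eg: bottleneck 1, flow now 3.
Augment In→B→A→D→Eg: bottleneck 2, flow now 5.
Augment In→B→A→R3→Eg: bottleneck 4, flow now 9.
No augmenting path remains; maximum flow = 9.
By max-flow min-cut, the minimum cut capacity equals the max flow.
In the residual graph, reachable from In: {In, B}.
Min-cut edges: In→Core (2), B→A (7); capacity 2 + 7 = 9.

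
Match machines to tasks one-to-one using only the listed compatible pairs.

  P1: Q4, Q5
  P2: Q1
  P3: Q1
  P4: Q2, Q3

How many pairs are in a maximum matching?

Unit-capacity flow: source→left, listed edges, right→sink; max matching = max flow.
Augmenting path P1→Q4 (+1); matched 1.
Augmenting path P2→Q1 (+1); matched 2.
Augmenting path P4→Q2 (+1); matched 3.
No augmenting path remains; maximum matching = 3.
König certificate: {P1, P4, Q1} is a vertex cover of size 3 (every listed pair touches it), so no matching can be larger.

3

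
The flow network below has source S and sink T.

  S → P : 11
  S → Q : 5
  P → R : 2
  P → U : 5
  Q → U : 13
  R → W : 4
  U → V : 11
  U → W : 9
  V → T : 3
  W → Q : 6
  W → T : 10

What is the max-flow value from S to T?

Augment S→P→R→W→T: bottleneck 2, flow now 2.
Augment S→P→U→V→T: bottleneck 3, flow now 5.
Augment S→P→U→W→T: bottleneck 2, flow now 7.
Augment S→Q→U→W→T: bottleneck 5, flow now 12.
No augmenting path remains; maximum flow = 12.
In the residual graph, reachable from S: {S, P}.
Min-cut edges: S→Q (5), P→R (2), P→U (5); capacity 5 + 2 + 5 = 12.
This cut is saturated, so no flow can exceed 12.

12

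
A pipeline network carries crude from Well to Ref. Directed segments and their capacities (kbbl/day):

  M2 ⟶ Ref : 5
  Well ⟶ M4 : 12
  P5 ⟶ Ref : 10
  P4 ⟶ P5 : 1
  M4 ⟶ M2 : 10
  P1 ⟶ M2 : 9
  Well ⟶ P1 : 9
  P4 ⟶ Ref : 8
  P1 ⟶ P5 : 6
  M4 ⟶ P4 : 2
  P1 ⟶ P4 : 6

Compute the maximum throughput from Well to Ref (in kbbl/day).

Augment Well→M4→P4→Ref: bottleneck 2, flow now 2.
Augment Well→M4→M2→Ref: bottleneck 5, flow now 7.
Augment Well→P1→P4→Ref: bottleneck 6, flow now 13.
Augment Well→P1→P5→Ref: bottleneck 3, flow now 16.
No augmenting path remains; maximum flow = 16.
In the residual graph, reachable from Well: {Well, M4, M2}.
Min-cut edges: Well→P1 (9), M4→P4 (2), M2→Ref (5); capacity 9 + 2 + 5 = 16.
This cut is saturated, so no flow can exceed 16.

16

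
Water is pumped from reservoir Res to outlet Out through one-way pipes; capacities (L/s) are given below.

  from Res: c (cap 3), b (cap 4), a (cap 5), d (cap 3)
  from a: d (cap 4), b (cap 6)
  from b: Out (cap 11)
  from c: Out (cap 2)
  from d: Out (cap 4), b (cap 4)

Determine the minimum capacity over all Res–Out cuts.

14

Augment Res→b→Out: bottleneck 4, flow now 4.
Augment Res→c→Out: bottleneck 2, flow now 6.
Augment Res→d→Out: bottleneck 3, flow now 9.
Augment Res→a→b→Out: bottleneck 5, flow now 14.
No augmenting path remains; maximum flow = 14.
By max-flow min-cut, the minimum cut capacity equals the max flow.
In the residual graph, reachable from Res: {Res, c}.
Min-cut edges: Res→a (5), Res→b (4), Res→d (3), c→Out (2); capacity 5 + 4 + 3 + 2 = 14.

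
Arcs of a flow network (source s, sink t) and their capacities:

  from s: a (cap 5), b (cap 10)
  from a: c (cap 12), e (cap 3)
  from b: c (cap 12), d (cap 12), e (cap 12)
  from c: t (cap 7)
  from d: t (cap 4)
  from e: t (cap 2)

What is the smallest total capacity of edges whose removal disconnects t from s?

13

Augment s→a→c→t: bottleneck 5, flow now 5.
Augment s→b→c→t: bottleneck 2, flow now 7.
Augment s→b→d→t: bottleneck 4, flow now 11.
Augment s→b→e→t: bottleneck 2, flow now 13.
No augmenting path remains; maximum flow = 13.
By max-flow min-cut, the minimum cut capacity equals the max flow.
In the residual graph, reachable from s: {s, a, b, c, d, e}.
Min-cut edges: c→t (7), d→t (4), e→t (2); capacity 7 + 4 + 2 = 13.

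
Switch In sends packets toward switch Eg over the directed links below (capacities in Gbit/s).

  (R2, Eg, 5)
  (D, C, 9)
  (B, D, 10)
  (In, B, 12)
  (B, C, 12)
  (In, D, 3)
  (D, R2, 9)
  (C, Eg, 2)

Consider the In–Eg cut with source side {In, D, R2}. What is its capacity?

Edges leaving {In, D, R2}: In→B (12), D→C (9), R2→Eg (5).
Cut capacity = 12 + 9 + 5 = 26.

26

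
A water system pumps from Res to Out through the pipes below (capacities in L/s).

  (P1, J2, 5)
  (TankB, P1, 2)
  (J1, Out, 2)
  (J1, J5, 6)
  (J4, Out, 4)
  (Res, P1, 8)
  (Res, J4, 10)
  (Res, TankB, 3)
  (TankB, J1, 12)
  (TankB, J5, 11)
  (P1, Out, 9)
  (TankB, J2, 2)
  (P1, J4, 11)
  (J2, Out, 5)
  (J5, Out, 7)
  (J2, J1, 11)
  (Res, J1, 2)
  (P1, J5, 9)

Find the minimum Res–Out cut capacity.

Augment Res→P1→Out: bottleneck 8, flow now 8.
Augment Res→J1→Out: bottleneck 2, flow now 10.
Augment Res→J4→Out: bottleneck 4, flow now 14.
Augment Res→TankB→J2→Out: bottleneck 2, flow now 16.
Augment Res→TankB→P1→Out: bottleneck 1, flow now 17.
No augmenting path remains; maximum flow = 17.
By max-flow min-cut, the minimum cut capacity equals the max flow.
In the residual graph, reachable from Res: {Res, J4}.
Min-cut edges: Res→TankB (3), Res→P1 (8), Res→J1 (2), J4→Out (4); capacity 3 + 8 + 2 + 4 = 17.

17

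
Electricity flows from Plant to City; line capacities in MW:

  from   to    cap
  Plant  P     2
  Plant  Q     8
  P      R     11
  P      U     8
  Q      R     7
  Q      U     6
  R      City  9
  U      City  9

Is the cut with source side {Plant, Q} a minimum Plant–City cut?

No — its capacity is 15, but the minimum cut has capacity 10.

Given cut capacity: 2 + 7 + 6 = 15.
Augment Plant→P→R→City: bottleneck 2, flow now 2.
Augment Plant→Q→R→City: bottleneck 7, flow now 9.
Augment Plant→Q→U→City: bottleneck 1, flow now 10.
No augmenting path remains; maximum flow = 10.
In the residual graph, reachable from Plant: {Plant}.
Min-cut edges: Plant→P (2), Plant→Q (8); capacity 2 + 8 = 10.
Cut capacity 15 exceeds the max flow 10, so it is not minimum.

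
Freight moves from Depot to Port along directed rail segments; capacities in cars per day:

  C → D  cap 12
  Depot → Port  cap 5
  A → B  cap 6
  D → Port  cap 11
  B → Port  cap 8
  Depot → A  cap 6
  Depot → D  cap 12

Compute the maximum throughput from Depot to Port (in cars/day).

22

Augment Depot→Port: bottleneck 5, flow now 5.
Augment Depot→D→Port: bottleneck 11, flow now 16.
Augment Depot→A→B→Port: bottleneck 6, flow now 22.
No augmenting path remains; maximum flow = 22.
In the residual graph, reachable from Depot: {Depot, D}.
Min-cut edges: Depot→A (6), Depot→Port (5), D→Port (11); capacity 6 + 5 + 11 = 22.
This cut is saturated, so no flow can exceed 22.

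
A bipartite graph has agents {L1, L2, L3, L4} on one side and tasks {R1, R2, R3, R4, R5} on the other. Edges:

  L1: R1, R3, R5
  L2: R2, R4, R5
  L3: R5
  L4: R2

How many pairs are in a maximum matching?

Unit-capacity flow: source→left, listed edges, right→sink; max matching = max flow.
Augmenting path L1→R1 (+1); matched 1.
Augmenting path L2→R2 (+1); matched 2.
Augmenting path L3→R5 (+1); matched 3.
Augmenting path L4→R2→L2→R4 (+1); matched 4.
No augmenting path remains; maximum matching = 4.
König certificate: {L1, L2, L3, L4} is a vertex cover of size 4 (every listed pair touches it), so no matching can be larger.

4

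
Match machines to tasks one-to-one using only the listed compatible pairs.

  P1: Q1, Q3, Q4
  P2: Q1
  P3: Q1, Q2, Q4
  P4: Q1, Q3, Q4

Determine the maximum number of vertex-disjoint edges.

4

Unit-capacity flow: source→left, listed edges, right→sink; max matching = max flow.
Augmenting path P1→Q1 (+1); matched 1.
Augmenting path P3→Q2 (+1); matched 2.
Augmenting path P4→Q3 (+1); matched 3.
Augmenting path P2→Q1→P1→Q4 (+1); matched 4.
No augmenting path remains; maximum matching = 4.
König certificate: {P1, P2, P3, P4} is a vertex cover of size 4 (every listed pair touches it), so no matching can be larger.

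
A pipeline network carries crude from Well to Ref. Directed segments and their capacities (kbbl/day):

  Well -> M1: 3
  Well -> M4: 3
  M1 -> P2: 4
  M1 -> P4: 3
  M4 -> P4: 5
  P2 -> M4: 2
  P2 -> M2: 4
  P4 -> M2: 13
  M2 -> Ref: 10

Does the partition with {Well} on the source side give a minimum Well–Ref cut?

Yes — it is a minimum cut (capacity 6).

Given cut capacity: 3 + 3 = 6.
Augment Well→M1→P2→M2→Ref: bottleneck 3, flow now 3.
Augment Well→M4→P4→M2→Ref: bottleneck 3, flow now 6.
No augmenting path remains; maximum flow = 6.
Cut capacity 6 equals the max flow, so it is a minimum cut.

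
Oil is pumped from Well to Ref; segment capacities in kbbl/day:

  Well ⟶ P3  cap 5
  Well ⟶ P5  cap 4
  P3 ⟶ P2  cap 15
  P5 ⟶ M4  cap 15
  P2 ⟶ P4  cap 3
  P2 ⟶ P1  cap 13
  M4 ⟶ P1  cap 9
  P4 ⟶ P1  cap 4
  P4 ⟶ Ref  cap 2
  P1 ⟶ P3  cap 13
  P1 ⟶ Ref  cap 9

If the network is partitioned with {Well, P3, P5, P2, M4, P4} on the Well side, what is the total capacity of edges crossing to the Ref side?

28

Edges leaving {Well, P3, P5, P2, M4, P4}: P2→P1 (13), M4→P1 (9), P4→P1 (4), P4→Ref (2).
Cut capacity = 13 + 9 + 4 + 2 = 28.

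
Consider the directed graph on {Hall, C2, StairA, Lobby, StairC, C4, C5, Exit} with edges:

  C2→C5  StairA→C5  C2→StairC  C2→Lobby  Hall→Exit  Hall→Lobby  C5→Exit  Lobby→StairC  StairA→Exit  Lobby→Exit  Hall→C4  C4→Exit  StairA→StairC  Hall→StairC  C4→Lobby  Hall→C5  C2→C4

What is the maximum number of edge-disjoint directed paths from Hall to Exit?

Assign every edge capacity 1; by Menger, the answer equals the max flow.
Path Hall→Exit (+1); total 1.
Path Hall→Lobby→Exit (+1); total 2.
Path Hall→C4→Exit (+1); total 3.
Path Hall→C5→Exit (+1); total 4.
No residual Hall→Exit path; max flow = 4.
Certifying cut of size 4: {Hall→C4, Hall→C5, Hall→Exit, Hall→Lobby}.

4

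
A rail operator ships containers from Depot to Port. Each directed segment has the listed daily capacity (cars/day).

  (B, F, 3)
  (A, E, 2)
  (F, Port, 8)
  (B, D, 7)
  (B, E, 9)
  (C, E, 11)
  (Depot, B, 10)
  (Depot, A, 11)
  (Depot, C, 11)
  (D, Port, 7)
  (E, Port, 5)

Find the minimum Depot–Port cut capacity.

Augment Depot→A→E→Port: bottleneck 2, flow now 2.
Augment Depot→B→D→Port: bottleneck 7, flow now 9.
Augment Depot→B→E→Port: bottleneck 3, flow now 12.
Augment Depot→C→E→B→F→Port: bottleneck 3, flow now 15. (uses reverse residual edge)
No augmenting path remains; maximum flow = 15.
By max-flow min-cut, the minimum cut capacity equals the max flow.
In the residual graph, reachable from Depot: {Depot, A, C, E}.
Min-cut edges: Depot→B (10), E→Port (5); capacity 10 + 5 = 15.

15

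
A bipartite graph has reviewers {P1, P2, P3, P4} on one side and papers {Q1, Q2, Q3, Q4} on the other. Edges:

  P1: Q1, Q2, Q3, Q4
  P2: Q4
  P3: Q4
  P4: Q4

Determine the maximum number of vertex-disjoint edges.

2

Unit-capacity flow: source→left, listed edges, right→sink; max matching = max flow.
Augmenting path P1→Q1 (+1); matched 1.
Augmenting path P2→Q4 (+1); matched 2.
No augmenting path remains; maximum matching = 2.
König certificate: {P1, Q4} is a vertex cover of size 2 (every listed pair touches it), so no matching can be larger.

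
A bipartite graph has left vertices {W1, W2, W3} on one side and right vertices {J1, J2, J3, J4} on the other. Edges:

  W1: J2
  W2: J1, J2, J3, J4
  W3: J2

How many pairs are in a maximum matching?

Unit-capacity flow: source→left, listed edges, right→sink; max matching = max flow.
Augmenting path W1→J2 (+1); matched 1.
Augmenting path W2→J1 (+1); matched 2.
No augmenting path remains; maximum matching = 2.
König certificate: {W2, J2} is a vertex cover of size 2 (every listed pair touches it), so no matching can be larger.

2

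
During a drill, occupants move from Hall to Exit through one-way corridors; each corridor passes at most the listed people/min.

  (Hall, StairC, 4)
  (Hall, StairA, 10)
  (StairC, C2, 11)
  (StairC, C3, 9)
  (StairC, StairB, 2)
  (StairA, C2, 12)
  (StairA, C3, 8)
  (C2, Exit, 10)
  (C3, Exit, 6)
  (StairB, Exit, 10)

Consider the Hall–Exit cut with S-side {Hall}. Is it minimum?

Given cut capacity: 4 + 10 = 14.
Augment Hall→StairC→C2→Exit: bottleneck 4, flow now 4.
Augment Hall→StairA→C2→Exit: bottleneck 6, flow now 10.
Augment Hall→StairA→C3→Exit: bottleneck 4, flow now 14.
No augmenting path remains; maximum flow = 14.
Cut capacity 14 equals the max flow, so it is a minimum cut.

Yes — it is a minimum cut (capacity 14).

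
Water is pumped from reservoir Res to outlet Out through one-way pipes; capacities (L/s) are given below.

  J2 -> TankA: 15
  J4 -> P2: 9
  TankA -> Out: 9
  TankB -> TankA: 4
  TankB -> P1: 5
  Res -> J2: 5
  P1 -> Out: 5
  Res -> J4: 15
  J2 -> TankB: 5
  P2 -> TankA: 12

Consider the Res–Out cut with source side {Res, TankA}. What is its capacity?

29

Edges leaving {Res, TankA}: Res→J2 (5), Res→J4 (15), TankA→Out (9).
Cut capacity = 5 + 15 + 9 = 29.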